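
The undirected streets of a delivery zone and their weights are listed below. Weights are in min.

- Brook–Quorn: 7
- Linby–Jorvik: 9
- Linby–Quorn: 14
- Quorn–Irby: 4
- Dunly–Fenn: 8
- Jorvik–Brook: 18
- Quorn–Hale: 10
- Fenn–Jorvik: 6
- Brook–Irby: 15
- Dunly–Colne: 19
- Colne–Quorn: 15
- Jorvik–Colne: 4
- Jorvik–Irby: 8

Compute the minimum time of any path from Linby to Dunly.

Candidate routes:
Linby → Jorvik → Colne → Dunly: 9+4+19 = 32
Linby → Quorn → Irby → Jorvik → Fenn → Dunly: 14+4+8+6+8 = 40
Linby → Jorvik → Fenn → Dunly: 9+6+8 = 23
Cheapest is Linby → Jorvik → Fenn → Dunly at 23 min.

23 min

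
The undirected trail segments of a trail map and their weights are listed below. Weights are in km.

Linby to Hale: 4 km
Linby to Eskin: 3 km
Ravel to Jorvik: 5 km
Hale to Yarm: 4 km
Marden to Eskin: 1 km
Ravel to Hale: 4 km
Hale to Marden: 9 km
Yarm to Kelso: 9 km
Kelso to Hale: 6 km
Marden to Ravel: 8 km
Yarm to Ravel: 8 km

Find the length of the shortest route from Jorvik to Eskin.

14 km

Enumerating some paths:
Jorvik - Ravel - Hale - Linby - Eskin: 5+4+4+3 = 16
Jorvik - Ravel - Marden - Eskin: 5+8+1 = 14
The minimum is 14 km via Jorvik - Ravel - Marden - Eskin.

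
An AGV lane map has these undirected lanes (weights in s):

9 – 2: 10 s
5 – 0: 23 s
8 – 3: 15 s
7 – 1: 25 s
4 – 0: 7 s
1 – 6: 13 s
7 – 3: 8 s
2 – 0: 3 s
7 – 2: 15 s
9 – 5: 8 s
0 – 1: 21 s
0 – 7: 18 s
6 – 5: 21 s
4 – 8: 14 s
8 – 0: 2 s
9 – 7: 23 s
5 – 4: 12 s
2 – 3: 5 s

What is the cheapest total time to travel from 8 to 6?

36 s

Compare a few routes:
8 - 0 - 5 - 6: 2+23+21 = 46
8 - 0 - 1 - 6: 2+21+13 = 36
8 - 0 - 4 - 5 - 6: 2+7+12+21 = 42
8 - 0 - 2 - 9 - 5 - 6: 2+3+10+8+21 = 44
Cheapest is 8 - 0 - 1 - 6 at 36 s.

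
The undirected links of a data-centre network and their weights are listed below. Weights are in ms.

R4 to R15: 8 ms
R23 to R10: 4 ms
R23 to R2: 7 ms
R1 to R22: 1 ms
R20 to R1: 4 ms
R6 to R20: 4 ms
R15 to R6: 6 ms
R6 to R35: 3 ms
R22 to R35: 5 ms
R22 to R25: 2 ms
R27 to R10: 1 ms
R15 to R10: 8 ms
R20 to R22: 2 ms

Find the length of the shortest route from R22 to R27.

21 ms

Shortest distances from R22:
R22: 0
R1: 1  (via R22)
R20: 2  (via R22)
R25: 2  (via R22)
R35: 5  (via R22)
R6: 6  (via R20)
R15: 12  (via R6)
R10: 20  (via R15)
R4: 20  (via R15)
R27: 21  (via R10)
Shortest route: R22 → R20 → R6 → R15 → R10 → R27 = 21 ms.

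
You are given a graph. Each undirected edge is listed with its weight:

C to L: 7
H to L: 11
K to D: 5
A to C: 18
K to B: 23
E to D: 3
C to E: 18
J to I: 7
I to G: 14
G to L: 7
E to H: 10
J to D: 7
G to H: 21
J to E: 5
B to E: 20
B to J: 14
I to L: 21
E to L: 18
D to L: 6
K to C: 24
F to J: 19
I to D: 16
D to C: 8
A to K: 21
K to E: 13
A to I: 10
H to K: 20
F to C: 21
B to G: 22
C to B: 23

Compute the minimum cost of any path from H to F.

Enumerating some paths:
H → L → C → F: 11+7+21 = 39
H → E → D → J → F: 10+3+7+19 = 39
H → E → D → C → F: 10+3+8+21 = 42
H → E → J → F: 10+5+19 = 34
Cheapest is H → E → J → F at 34.

34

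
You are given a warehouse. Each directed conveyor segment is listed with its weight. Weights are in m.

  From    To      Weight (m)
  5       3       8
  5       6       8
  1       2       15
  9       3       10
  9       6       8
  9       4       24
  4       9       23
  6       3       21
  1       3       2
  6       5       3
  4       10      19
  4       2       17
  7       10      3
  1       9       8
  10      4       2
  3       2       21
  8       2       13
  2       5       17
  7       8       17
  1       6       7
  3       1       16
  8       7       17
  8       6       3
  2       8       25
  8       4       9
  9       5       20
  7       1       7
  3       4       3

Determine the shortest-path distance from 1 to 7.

Compare a few routes:
1–2–8–7: 15+25+17 = 57
1–3–2–8–7: 2+21+25+17 = 65
1–9–3–4–2–8–7: 8+10+3+17+25+17 = 80
1–3–4–2–8–7: 2+3+17+25+17 = 64
The minimum is 57 m via 1–2–8–7.

57 m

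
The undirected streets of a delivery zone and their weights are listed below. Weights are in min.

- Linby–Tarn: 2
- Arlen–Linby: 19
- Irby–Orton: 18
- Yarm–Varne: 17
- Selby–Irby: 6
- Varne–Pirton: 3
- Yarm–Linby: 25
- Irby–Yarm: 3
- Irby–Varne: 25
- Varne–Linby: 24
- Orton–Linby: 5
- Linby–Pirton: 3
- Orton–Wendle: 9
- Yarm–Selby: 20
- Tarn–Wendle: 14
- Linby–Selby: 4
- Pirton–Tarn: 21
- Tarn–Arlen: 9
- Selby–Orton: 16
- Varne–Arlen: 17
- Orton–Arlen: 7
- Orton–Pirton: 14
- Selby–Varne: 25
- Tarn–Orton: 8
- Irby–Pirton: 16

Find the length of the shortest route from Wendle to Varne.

Candidate routes:
Wendle–Orton–Linby–Pirton–Varne: 9+5+3+3 = 20
Wendle–Orton–Pirton–Varne: 9+14+3 = 26
Wendle–Orton–Tarn–Linby–Pirton–Varne: 9+8+2+3+3 = 25
Wendle–Tarn–Linby–Pirton–Varne: 14+2+3+3 = 22
The minimum is 20 min via Wendle–Orton–Linby–Pirton–Varne.

20 min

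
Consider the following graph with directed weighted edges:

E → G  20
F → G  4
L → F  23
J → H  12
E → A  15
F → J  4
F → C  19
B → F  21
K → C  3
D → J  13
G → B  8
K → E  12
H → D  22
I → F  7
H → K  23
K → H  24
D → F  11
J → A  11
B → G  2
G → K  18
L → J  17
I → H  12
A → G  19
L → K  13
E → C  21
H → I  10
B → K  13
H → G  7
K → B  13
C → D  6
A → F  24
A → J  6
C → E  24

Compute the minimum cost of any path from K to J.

22

Settle nodes by increasing distance from K:
K: 0
C: 3  (via K)
D: 9  (via C)
E: 12  (via K)
B: 13  (via K)
G: 15  (via B)
F: 20  (via D)
J: 22  (via D)
Shortest route: K → C → D → J = 22.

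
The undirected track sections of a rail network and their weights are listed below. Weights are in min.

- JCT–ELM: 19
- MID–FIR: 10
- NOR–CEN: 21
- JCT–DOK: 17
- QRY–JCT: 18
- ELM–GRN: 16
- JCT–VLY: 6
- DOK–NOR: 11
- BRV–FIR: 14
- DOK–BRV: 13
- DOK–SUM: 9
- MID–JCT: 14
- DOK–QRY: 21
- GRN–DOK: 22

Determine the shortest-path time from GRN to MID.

49 min

Compare a few routes:
GRN - DOK - JCT - MID: 22+17+14 = 53
GRN - DOK - QRY - JCT - MID: 22+21+18+14 = 75
GRN - DOK - BRV - FIR - MID: 22+13+14+10 = 59
GRN - ELM - JCT - MID: 16+19+14 = 49
Cheapest is GRN - ELM - JCT - MID at 49 min.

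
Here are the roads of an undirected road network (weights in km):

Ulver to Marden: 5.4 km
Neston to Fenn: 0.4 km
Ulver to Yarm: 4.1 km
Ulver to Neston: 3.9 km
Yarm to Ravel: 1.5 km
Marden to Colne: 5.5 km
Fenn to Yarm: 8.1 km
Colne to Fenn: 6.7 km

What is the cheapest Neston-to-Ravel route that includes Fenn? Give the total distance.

Best Neston to Fenn: Neston–Fenn costing 0.4
Best Fenn to Ravel: Fenn–Yarm–Ravel costing 9.6
Total via Fenn: 0.4 + 9.6 = 10 km.

10 km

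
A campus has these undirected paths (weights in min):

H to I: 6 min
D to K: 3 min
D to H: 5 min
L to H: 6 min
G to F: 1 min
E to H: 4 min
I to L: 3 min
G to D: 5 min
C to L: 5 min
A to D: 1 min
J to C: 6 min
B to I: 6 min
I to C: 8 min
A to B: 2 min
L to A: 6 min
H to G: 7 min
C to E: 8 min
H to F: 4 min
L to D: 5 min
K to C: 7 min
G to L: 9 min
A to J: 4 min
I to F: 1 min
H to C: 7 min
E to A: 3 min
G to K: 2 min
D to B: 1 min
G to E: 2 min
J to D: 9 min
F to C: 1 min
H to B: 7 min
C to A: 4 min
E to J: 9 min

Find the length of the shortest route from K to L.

Shortest distances from K:
K: 0
G: 2  (via K)
D: 3  (via K)
F: 3  (via G)
A: 4  (via D)
B: 4  (via D)
C: 4  (via F)
E: 4  (via G)
I: 4  (via F)
H: 7  (via F)
L: 7  (via I)
Shortest route: K → G → F → I → L = 7 min.

7 min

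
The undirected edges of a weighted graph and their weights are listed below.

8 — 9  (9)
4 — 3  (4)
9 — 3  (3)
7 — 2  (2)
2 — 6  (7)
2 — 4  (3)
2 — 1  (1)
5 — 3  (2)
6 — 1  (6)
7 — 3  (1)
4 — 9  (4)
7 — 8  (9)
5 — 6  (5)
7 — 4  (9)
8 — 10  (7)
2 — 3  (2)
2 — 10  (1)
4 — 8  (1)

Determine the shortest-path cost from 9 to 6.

10

Running Dijkstra from 9:
9: 0
3: 3  (via 9)
4: 4  (via 9)
7: 4  (via 3)
2: 5  (via 3)
5: 5  (via 3)
8: 5  (via 4)
1: 6  (via 2)
10: 6  (via 2)
6: 10  (via 5)
Shortest route: 9 → 3 → 5 → 6 = 10.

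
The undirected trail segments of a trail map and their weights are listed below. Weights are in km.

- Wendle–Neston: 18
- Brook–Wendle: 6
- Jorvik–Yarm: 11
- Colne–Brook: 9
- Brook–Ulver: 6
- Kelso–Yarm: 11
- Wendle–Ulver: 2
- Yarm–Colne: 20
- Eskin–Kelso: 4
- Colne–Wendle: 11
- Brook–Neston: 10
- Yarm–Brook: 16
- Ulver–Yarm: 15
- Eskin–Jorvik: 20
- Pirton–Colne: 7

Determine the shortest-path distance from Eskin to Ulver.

Running Dijkstra from Eskin:
Eskin: 0
Kelso: 4  (via Eskin)
Yarm: 15  (via Kelso)
Jorvik: 20  (via Eskin)
Ulver: 30  (via Yarm)
Shortest route: Eskin → Kelso → Yarm → Ulver = 30 km.

30 km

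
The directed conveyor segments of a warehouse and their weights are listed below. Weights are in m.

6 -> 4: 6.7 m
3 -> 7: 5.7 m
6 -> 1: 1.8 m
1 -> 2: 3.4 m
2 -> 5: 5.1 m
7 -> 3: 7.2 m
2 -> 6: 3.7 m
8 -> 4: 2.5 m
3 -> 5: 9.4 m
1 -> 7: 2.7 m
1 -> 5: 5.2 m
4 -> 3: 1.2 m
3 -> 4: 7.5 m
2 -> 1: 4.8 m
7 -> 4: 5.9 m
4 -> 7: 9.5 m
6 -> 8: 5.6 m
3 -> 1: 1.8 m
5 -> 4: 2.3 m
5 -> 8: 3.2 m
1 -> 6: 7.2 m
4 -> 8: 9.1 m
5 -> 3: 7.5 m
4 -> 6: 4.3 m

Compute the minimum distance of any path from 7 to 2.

12.3 m

Settle nodes by increasing distance from 7:
7: 0
4: 5.9  (via 7)
3: 7.1  (via 4)
1: 8.9  (via 3)
6: 10.2  (via 4)
2: 12.3  (via 1)
Shortest route: 7–4–3–1–2 = 12.3 m.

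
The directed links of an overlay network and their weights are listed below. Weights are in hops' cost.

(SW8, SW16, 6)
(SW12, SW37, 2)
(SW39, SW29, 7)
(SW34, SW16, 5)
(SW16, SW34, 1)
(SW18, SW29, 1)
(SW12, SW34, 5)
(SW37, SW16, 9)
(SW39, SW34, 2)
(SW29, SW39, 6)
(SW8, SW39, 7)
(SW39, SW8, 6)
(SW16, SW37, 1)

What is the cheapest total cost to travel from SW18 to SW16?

Running Dijkstra from SW18:
SW18: 0
SW29: 1  (via SW18)
SW39: 7  (via SW29)
SW34: 9  (via SW39)
SW8: 13  (via SW39)
SW16: 14  (via SW34)
Shortest route: SW18–SW29–SW39–SW34–SW16 = 14 hops' cost.

14 hops' cost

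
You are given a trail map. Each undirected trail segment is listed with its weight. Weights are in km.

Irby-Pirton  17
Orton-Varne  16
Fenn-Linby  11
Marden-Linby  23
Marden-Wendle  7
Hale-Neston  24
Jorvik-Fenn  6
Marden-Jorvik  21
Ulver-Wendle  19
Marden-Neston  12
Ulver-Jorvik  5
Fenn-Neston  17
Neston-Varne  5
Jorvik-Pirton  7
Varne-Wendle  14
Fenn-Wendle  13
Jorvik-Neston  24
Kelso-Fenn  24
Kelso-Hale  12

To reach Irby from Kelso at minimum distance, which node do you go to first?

Fenn

Enumerating some paths:
Kelso → Hale → Neston → Jorvik → Pirton → Irby: 12+24+24+7+17 = 84
Kelso → Fenn → Jorvik → Pirton → Irby: 24+6+7+17 = 54
Kelso → Hale → Neston → Fenn → Jorvik → Pirton → Irby: 12+24+17+6+7+17 = 83
Cheapest is Kelso → Fenn → Jorvik → Pirton → Irby at 54 km.
So from Kelso the first move is to Fenn.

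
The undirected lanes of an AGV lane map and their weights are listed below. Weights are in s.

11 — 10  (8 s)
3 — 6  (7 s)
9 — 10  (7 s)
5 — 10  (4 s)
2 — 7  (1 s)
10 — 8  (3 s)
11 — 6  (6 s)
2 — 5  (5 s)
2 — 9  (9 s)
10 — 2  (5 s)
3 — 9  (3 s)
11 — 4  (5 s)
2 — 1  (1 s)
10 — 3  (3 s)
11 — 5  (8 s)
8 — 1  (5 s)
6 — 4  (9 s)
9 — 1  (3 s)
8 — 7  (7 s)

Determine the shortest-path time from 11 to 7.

Shortest distances from 11:
11: 0
4: 5  (via 11)
6: 6  (via 11)
5: 8  (via 11)
10: 8  (via 11)
3: 11  (via 10)
8: 11  (via 10)
2: 13  (via 5)
1: 14  (via 2)
7: 14  (via 2)
Shortest route: 11–5–2–7 = 14 s.

14 s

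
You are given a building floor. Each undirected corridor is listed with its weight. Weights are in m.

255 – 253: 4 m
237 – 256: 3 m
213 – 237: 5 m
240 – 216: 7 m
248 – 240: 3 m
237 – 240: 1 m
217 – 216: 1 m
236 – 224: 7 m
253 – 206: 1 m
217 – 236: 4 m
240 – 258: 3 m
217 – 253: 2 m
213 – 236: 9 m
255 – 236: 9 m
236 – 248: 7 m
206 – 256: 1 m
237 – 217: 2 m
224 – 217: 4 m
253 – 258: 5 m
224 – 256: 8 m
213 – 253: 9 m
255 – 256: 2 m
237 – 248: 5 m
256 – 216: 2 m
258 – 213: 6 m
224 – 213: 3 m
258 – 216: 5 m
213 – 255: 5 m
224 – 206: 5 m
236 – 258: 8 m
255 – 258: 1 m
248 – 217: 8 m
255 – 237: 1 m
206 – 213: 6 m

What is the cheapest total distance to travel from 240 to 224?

Enumerating some paths:
240 - 237 - 213 - 224: 1+5+3 = 9
240 - 237 - 255 - 256 - 206 - 224: 1+1+2+1+5 = 10
240 - 237 - 255 - 213 - 224: 1+1+5+3 = 10
240 - 237 - 217 - 224: 1+2+4 = 7
Cheapest is 240 - 237 - 217 - 224 at 7 m.

7 m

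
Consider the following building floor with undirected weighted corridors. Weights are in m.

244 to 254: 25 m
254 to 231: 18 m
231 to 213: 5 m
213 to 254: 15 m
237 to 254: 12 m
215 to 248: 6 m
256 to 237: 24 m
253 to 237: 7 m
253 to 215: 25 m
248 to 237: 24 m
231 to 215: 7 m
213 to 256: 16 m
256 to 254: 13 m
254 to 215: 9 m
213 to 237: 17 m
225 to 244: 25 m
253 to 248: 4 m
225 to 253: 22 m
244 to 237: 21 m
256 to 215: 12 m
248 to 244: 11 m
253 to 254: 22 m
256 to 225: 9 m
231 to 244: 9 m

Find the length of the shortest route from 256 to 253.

Compare a few routes:
256–237–253: 24+7 = 31
256–215–248–253: 12+6+4 = 22
Cheapest is 256–215–248–253 at 22 m.

22 m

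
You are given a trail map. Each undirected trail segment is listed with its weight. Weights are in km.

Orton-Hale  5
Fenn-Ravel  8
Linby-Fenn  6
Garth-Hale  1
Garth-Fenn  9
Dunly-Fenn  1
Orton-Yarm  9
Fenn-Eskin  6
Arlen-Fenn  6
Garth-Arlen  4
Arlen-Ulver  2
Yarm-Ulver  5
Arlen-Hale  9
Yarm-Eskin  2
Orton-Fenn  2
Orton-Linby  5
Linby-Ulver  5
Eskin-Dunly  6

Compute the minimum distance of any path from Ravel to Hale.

Settle nodes by increasing distance from Ravel:
Ravel: 0
Fenn: 8  (via Ravel)
Dunly: 9  (via Fenn)
Orton: 10  (via Fenn)
Eskin: 14  (via Fenn)
Arlen: 14  (via Fenn)
Linby: 14  (via Fenn)
Hale: 15  (via Orton)
Shortest route: Ravel–Fenn–Orton–Hale = 15 km.

15 km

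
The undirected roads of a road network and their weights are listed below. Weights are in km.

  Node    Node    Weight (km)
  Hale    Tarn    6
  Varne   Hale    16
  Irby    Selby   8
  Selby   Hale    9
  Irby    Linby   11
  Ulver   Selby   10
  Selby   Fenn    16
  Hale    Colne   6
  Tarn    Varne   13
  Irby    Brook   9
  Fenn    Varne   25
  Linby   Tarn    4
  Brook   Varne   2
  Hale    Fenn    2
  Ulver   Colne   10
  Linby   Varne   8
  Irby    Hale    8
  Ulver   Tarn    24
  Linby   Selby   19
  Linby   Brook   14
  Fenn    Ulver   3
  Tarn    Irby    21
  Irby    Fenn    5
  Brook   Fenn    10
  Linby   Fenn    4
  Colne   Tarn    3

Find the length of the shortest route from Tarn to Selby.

Candidate routes:
Tarn–Hale–Selby: 6+9 = 15
Tarn–Colne–Hale–Selby: 3+6+9 = 18
The minimum is 15 km via Tarn–Hale–Selby.

15 km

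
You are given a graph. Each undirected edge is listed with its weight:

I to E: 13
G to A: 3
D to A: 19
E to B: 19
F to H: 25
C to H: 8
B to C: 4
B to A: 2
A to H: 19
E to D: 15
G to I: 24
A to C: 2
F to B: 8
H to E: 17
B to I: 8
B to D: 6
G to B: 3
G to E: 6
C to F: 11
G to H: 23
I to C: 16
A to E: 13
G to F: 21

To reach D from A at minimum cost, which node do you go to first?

B

Candidate routes:
A - B - D: 2+6 = 8
A - G - B - D: 3+3+6 = 12
A - C - B - D: 2+4+6 = 12
The minimum is 8 via A - B - D.
So from A the first move is to B.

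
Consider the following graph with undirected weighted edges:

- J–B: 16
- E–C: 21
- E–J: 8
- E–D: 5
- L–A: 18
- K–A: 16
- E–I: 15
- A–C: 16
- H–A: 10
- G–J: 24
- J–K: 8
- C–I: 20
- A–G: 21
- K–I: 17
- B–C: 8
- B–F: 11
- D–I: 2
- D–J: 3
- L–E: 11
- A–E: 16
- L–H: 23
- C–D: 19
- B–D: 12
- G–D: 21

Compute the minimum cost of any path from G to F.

44

Settle nodes by increasing distance from G:
G: 0
A: 21  (via G)
D: 21  (via G)
I: 23  (via D)
J: 24  (via G)
E: 26  (via D)
H: 31  (via A)
K: 32  (via J)
B: 33  (via D)
C: 37  (via A)
L: 37  (via E)
F: 44  (via B)
Shortest route: G → D → B → F = 44.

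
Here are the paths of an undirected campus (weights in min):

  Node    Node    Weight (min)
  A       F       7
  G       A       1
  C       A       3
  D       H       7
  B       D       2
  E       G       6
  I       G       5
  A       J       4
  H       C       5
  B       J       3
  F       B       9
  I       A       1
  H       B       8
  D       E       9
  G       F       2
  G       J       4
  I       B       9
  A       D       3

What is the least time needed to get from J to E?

10 min

Enumerating some paths:
J → A → G → E: 4+1+6 = 11
J → B → D → A → G → E: 3+2+3+1+6 = 15
J → B → D → E: 3+2+9 = 14
J → G → E: 4+6 = 10
The minimum is 10 min via J → G → E.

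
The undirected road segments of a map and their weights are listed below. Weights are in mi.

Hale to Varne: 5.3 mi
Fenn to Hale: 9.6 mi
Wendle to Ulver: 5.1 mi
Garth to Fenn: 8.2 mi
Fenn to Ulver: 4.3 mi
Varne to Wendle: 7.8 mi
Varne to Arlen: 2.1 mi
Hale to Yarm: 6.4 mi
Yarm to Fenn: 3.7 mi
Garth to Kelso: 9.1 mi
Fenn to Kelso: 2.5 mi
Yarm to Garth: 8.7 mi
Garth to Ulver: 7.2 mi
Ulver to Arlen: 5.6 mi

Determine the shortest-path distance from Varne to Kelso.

14.5 mi

Enumerating some paths:
Varne–Wendle–Ulver–Fenn–Kelso: 7.8+5.1+4.3+2.5 = 19.7
Varne–Arlen–Ulver–Fenn–Kelso: 2.1+5.6+4.3+2.5 = 14.5
Varne–Hale–Fenn–Kelso: 5.3+9.6+2.5 = 17.4
Varne–Hale–Yarm–Fenn–Kelso: 5.3+6.4+3.7+2.5 = 17.9
Cheapest is Varne–Arlen–Ulver–Fenn–Kelso at 14.5 mi.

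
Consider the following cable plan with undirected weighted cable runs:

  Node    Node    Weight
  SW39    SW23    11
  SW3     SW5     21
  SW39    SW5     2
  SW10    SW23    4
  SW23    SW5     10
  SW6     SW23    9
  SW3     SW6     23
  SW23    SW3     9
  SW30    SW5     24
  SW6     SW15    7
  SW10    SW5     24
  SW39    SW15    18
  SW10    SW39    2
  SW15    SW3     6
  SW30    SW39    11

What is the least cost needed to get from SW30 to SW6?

26

Candidate routes:
SW30 → SW39 → SW23 → SW6: 11+11+9 = 31
SW30 → SW39 → SW5 → SW23 → SW6: 11+2+10+9 = 32
SW30 → SW39 → SW10 → SW23 → SW6: 11+2+4+9 = 26
The minimum is 26 via SW30 → SW39 → SW10 → SW23 → SW6.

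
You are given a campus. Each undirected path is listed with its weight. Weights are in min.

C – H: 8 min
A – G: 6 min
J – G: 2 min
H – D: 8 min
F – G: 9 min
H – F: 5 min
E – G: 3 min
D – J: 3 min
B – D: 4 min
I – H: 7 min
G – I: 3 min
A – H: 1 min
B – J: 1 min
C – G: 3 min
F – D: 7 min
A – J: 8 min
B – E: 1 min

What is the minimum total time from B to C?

Shortest distances from B:
B: 0
E: 1  (via B)
J: 1  (via B)
G: 3  (via J)
D: 4  (via B)
C: 6  (via G)
Shortest route: B → J → G → C = 6 min.

6 min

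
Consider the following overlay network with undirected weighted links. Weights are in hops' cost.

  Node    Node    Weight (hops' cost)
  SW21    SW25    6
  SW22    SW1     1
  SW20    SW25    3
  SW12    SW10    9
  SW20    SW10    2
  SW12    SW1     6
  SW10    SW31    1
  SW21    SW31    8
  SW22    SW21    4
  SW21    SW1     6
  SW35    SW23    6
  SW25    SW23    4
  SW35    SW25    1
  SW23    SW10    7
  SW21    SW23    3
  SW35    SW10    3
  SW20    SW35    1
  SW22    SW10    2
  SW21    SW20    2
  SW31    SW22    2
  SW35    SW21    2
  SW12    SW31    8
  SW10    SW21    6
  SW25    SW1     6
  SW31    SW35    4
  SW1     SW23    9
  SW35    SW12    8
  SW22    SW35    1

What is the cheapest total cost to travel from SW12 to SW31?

8 hops' cost

Enumerating some paths:
SW12–SW31: 8 = 8
SW12–SW1–SW22–SW10–SW31: 6+1+2+1 = 10
SW12–SW1–SW22–SW31: 6+1+2 = 9
Cheapest is SW12–SW31 at 8 hops' cost.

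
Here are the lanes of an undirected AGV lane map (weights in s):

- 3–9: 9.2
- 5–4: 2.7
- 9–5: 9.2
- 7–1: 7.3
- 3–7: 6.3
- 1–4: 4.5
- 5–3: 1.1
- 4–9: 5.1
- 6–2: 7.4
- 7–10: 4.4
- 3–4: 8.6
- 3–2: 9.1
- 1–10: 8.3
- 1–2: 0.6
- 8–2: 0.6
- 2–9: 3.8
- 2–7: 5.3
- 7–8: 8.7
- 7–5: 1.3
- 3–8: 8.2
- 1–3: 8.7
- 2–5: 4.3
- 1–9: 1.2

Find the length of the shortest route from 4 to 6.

Enumerating some paths:
4 → 1 → 2 → 6: 4.5+0.6+7.4 = 12.5
4 → 9 → 1 → 2 → 6: 5.1+1.2+0.6+7.4 = 14.3
The minimum is 12.5 s via 4 → 1 → 2 → 6.

12.5 s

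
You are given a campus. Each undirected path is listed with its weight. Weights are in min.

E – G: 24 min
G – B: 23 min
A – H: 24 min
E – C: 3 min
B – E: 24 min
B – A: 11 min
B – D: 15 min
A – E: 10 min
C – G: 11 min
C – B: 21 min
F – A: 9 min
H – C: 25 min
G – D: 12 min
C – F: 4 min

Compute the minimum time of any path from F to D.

Running Dijkstra from F:
F: 0
C: 4  (via F)
E: 7  (via C)
A: 9  (via F)
G: 15  (via C)
B: 20  (via A)
D: 27  (via G)
Shortest route: F → C → G → D = 27 min.

27 min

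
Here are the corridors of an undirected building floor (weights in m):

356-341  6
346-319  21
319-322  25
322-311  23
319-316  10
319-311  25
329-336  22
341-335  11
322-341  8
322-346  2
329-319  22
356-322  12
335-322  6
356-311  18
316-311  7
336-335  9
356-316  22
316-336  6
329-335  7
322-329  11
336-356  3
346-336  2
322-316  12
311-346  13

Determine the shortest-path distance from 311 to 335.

21 m

Enumerating some paths:
311 → 346 → 322 → 335: 13+2+6 = 21
311 → 316 → 336 → 346 → 322 → 335: 7+6+2+2+6 = 23
311 → 316 → 336 → 335: 7+6+9 = 22
The minimum is 21 m via 311 → 346 → 322 → 335.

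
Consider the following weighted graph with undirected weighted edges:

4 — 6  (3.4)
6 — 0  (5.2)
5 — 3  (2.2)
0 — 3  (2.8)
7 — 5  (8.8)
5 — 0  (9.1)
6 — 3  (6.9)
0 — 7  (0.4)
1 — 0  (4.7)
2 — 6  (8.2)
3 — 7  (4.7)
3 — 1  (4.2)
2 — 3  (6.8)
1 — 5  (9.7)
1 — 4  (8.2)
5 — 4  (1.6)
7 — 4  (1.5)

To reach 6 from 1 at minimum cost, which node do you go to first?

0

Compare a few routes:
1 → 3 → 6: 4.2+6.9 = 11.1
1 → 0 → 7 → 4 → 6: 4.7+0.4+1.5+3.4 = 10
1 → 3 → 5 → 4 → 6: 4.2+2.2+1.6+3.4 = 11.4
1 → 0 → 6: 4.7+5.2 = 9.9
The minimum is 9.9 via 1 → 0 → 6.
So from 1 the first move is to 0.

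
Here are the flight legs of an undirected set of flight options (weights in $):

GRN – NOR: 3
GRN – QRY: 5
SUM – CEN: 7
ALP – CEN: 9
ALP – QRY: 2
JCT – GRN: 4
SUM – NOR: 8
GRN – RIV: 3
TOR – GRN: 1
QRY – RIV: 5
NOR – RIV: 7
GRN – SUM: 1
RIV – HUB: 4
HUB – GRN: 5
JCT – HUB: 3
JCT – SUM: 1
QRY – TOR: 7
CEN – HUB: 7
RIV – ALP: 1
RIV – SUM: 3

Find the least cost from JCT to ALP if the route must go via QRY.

Shortest JCT→QRY: JCT–SUM–GRN–QRY = 7
Shortest QRY→ALP: QRY–ALP = 2
Total via QRY: 7 + 2 = $9.

$9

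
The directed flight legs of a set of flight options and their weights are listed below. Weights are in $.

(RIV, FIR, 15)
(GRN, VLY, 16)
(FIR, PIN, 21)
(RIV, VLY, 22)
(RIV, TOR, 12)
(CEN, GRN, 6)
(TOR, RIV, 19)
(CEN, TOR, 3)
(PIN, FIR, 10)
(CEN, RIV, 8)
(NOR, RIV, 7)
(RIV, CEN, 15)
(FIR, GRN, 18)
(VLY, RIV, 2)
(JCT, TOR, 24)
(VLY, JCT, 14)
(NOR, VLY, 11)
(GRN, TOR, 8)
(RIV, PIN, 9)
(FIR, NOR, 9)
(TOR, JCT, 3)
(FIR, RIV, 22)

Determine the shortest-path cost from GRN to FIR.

Compare a few routes:
GRN–VLY–RIV–PIN–FIR: 16+2+9+10 = 37
GRN–TOR–RIV–FIR: 8+19+15 = 42
GRN–VLY–RIV–FIR: 16+2+15 = 33
Cheapest is GRN–VLY–RIV–FIR at $33.

$33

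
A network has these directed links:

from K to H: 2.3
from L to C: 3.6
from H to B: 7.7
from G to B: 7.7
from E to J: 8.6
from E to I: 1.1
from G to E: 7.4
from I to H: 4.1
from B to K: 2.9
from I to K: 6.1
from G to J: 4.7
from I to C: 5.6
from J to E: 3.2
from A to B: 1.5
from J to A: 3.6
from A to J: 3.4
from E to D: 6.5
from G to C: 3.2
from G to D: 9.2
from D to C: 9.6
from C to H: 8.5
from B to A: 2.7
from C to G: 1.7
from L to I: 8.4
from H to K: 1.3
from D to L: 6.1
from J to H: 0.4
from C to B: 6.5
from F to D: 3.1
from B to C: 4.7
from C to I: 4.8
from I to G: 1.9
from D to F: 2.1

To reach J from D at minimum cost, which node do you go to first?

Candidate routes:
D–L–C–I–G–J: 6.1+3.6+4.8+1.9+4.7 = 21.1
D–C–I–G–J: 9.6+4.8+1.9+4.7 = 21
D–C–G–J: 9.6+1.7+4.7 = 16
D–L–C–G–J: 6.1+3.6+1.7+4.7 = 16.1
The minimum is 16 via D–C–G–J.
So from D the first move is to C.

C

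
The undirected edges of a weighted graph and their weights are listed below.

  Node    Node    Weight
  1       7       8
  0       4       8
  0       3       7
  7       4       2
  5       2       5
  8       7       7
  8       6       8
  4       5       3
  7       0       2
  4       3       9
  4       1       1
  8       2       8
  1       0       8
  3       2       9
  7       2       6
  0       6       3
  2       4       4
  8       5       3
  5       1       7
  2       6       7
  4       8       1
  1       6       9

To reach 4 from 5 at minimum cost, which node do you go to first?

4

Enumerating some paths:
5 → 8 → 4: 3+1 = 4
5 → 4: 3 = 3
The minimum is 3 via 5 → 4.
So from 5 the first move is to 4.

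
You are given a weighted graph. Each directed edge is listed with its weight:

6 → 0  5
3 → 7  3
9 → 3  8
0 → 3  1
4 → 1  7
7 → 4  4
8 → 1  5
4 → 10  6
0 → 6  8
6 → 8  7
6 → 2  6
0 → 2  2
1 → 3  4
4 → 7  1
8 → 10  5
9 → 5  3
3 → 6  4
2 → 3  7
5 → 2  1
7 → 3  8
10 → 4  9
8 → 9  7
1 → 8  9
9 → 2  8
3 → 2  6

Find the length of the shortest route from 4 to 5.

26

Shortest distances from 4:
4: 0
7: 1  (via 4)
10: 6  (via 4)
1: 7  (via 4)
3: 9  (via 7)
6: 13  (via 3)
2: 15  (via 3)
8: 16  (via 1)
0: 18  (via 6)
9: 23  (via 8)
5: 26  (via 9)
Shortest route: 4 → 1 → 8 → 9 → 5 = 26.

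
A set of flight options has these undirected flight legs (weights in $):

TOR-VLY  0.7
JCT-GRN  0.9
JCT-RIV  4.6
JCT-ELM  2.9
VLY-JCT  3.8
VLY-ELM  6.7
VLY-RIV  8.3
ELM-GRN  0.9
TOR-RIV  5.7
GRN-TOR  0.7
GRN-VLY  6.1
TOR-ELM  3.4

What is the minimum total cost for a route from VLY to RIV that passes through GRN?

Shortest VLY→GRN: VLY → TOR → GRN = 1.4
Shortest GRN→RIV: GRN → JCT → RIV = 5.5
Total via GRN: 1.4 + 5.5 = $6.9.

$6.9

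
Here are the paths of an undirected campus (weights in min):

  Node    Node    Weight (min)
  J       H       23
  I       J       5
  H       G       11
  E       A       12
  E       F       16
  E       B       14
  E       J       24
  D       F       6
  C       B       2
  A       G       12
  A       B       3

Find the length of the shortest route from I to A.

Candidate routes:
I–J–E–A: 5+24+12 = 41
I–J–E–B–A: 5+24+14+3 = 46
The minimum is 41 min via I–J–E–A.

41 min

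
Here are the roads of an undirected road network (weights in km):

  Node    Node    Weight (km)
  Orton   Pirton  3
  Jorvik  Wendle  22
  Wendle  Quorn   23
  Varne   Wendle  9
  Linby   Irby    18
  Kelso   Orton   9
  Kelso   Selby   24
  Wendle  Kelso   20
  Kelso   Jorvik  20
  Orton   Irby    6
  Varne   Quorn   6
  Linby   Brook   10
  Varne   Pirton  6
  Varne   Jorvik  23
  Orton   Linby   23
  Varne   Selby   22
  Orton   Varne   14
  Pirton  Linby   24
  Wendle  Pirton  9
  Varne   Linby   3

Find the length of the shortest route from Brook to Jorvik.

Enumerating some paths:
Brook–Linby–Varne–Pirton–Wendle–Jorvik: 10+3+6+9+22 = 50
Brook–Linby–Varne–Jorvik: 10+3+23 = 36
Brook–Linby–Varne–Wendle–Jorvik: 10+3+9+22 = 44
Cheapest is Brook–Linby–Varne–Jorvik at 36 km.

36 km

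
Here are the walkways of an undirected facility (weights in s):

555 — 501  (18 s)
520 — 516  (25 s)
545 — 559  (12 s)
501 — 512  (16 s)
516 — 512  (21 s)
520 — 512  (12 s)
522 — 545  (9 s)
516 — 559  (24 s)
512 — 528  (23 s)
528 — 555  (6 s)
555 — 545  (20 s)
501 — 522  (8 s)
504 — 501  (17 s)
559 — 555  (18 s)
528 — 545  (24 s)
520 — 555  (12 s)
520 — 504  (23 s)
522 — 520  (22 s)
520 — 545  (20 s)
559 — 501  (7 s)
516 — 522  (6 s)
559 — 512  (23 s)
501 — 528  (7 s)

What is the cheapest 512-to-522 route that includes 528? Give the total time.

38 s

Best 512 to 528: 512–528 costing 23
Shortest 528→522: 528–501–522 = 15
Total via 528: 23 + 15 = 38 s.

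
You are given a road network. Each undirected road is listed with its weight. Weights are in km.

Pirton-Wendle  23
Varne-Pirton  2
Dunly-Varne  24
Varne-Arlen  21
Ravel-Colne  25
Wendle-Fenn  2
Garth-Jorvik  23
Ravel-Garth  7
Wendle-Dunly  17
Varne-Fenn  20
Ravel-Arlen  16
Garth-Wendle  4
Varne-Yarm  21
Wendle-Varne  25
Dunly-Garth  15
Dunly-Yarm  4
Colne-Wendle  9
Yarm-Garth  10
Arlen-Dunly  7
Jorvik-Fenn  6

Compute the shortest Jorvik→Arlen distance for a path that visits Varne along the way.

47 km

Best Jorvik to Varne: Jorvik–Fenn–Varne costing 26
Shortest Varne→Arlen: Varne–Arlen = 21
Total via Varne: 26 + 21 = 47 km.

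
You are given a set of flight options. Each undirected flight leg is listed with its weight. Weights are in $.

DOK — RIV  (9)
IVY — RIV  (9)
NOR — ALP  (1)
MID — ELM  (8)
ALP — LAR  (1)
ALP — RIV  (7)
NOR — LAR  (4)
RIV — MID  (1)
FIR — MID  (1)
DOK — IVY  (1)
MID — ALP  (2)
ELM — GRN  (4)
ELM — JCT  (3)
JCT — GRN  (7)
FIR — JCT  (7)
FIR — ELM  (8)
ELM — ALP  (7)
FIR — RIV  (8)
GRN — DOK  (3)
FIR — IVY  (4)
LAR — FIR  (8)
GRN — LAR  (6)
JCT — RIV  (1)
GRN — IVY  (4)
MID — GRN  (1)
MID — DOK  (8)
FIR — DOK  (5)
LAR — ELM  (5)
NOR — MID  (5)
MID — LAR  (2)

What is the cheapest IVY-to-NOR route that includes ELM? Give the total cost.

Best IVY to ELM: IVY → GRN → ELM costing 8
Shortest ELM→NOR: ELM → LAR → ALP → NOR = 7
Total via ELM: 8 + 7 = $15.

$15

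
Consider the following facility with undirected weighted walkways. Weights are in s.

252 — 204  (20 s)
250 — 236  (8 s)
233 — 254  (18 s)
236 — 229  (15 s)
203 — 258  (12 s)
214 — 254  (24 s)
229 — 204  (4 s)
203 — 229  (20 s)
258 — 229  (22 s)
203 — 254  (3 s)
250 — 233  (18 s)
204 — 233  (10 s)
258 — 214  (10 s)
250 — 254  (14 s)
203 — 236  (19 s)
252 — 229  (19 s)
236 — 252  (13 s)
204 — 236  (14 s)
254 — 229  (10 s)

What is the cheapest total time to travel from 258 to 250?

Shortest distances from 258:
258: 0
214: 10  (via 258)
203: 12  (via 258)
254: 15  (via 203)
229: 22  (via 258)
204: 26  (via 229)
250: 29  (via 254)
Shortest route: 258 → 203 → 254 → 250 = 29 s.

29 s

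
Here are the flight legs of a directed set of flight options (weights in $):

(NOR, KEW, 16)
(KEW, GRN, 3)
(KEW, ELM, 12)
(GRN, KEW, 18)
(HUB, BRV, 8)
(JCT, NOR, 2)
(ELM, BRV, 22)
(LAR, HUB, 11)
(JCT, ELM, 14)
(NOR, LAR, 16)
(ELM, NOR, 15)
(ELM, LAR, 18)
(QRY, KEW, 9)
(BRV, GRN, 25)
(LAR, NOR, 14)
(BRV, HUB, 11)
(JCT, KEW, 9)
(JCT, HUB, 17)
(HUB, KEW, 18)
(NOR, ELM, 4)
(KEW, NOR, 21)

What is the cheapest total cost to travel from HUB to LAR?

Settle nodes by increasing distance from HUB:
HUB: 0
BRV: 8  (via HUB)
KEW: 18  (via HUB)
GRN: 21  (via KEW)
ELM: 30  (via KEW)
NOR: 39  (via KEW)
LAR: 48  (via ELM)
Shortest route: HUB → KEW → ELM → LAR = $48.

$48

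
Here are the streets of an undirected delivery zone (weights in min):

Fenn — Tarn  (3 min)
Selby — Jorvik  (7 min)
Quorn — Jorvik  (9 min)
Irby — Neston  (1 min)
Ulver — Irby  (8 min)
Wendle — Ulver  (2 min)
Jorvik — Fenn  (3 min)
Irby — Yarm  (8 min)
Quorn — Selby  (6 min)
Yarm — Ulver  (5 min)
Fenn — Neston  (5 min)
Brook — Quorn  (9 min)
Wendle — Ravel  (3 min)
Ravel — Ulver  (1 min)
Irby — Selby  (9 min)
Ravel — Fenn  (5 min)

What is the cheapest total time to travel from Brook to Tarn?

Candidate routes:
Brook - Quorn - Selby - Jorvik - Fenn - Tarn: 9+6+7+3+3 = 28
Brook - Quorn - Selby - Irby - Neston - Fenn - Tarn: 9+6+9+1+5+3 = 33
Brook - Quorn - Jorvik - Fenn - Tarn: 9+9+3+3 = 24
Cheapest is Brook - Quorn - Jorvik - Fenn - Tarn at 24 min.

24 min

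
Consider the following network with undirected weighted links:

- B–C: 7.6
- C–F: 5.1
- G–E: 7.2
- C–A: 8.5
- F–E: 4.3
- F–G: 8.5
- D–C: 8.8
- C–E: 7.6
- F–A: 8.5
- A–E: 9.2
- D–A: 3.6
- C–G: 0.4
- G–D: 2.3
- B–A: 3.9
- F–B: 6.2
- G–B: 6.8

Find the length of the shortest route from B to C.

7.2

Compare a few routes:
B - F - C: 6.2+5.1 = 11.3
B - G - C: 6.8+0.4 = 7.2
B - C: 7.6 = 7.6
B - A - D - G - C: 3.9+3.6+2.3+0.4 = 10.2
Cheapest is B - G - C at 7.2.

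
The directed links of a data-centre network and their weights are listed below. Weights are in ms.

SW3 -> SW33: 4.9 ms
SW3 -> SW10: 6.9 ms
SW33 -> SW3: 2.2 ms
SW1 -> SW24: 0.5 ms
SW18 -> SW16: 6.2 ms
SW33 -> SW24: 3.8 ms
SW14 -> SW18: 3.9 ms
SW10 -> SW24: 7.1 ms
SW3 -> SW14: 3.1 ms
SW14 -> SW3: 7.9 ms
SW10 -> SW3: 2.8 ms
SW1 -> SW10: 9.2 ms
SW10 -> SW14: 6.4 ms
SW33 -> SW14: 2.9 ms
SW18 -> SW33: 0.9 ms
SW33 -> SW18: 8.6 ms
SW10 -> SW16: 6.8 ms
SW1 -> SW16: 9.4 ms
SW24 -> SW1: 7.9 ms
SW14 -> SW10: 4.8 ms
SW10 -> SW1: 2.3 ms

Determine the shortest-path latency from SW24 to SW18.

26.9 ms

Candidate routes:
SW24 → SW1 → SW10 → SW3 → SW33 → SW14 → SW18: 7.9+9.2+2.8+4.9+2.9+3.9 = 31.6
SW24 → SW1 → SW10 → SW3 → SW14 → SW18: 7.9+9.2+2.8+3.1+3.9 = 26.9
SW24 → SW1 → SW10 → SW14 → SW18: 7.9+9.2+6.4+3.9 = 27.4
Cheapest is SW24 → SW1 → SW10 → SW3 → SW14 → SW18 at 26.9 ms.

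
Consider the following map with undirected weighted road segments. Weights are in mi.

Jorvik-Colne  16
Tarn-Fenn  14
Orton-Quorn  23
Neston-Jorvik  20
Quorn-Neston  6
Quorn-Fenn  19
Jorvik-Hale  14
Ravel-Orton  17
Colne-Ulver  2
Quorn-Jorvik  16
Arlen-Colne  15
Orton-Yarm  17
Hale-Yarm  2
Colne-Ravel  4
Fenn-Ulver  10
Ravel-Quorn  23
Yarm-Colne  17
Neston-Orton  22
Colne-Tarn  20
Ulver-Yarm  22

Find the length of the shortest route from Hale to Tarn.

39 mi

Enumerating some paths:
Hale–Yarm–Colne–Ulver–Fenn–Tarn: 2+17+2+10+14 = 45
Hale–Yarm–Colne–Tarn: 2+17+20 = 39
The minimum is 39 mi via Hale–Yarm–Colne–Tarn.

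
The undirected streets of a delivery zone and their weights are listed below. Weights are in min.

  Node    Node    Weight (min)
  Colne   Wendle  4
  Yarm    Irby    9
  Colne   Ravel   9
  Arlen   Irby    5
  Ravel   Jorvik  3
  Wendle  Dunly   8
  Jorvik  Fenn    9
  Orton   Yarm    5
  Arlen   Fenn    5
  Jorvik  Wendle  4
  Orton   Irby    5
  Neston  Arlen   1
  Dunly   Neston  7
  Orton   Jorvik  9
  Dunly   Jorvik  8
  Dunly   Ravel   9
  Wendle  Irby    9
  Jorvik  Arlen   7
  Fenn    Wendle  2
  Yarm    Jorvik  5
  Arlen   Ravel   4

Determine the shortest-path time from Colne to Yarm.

13 min

Compare a few routes:
Colne - Wendle - Jorvik - Yarm: 4+4+5 = 13
Colne - Wendle - Fenn - Jorvik - Yarm: 4+2+9+5 = 20
Colne - Wendle - Irby - Yarm: 4+9+9 = 22
Colne - Ravel - Jorvik - Yarm: 9+3+5 = 17
Cheapest is Colne - Wendle - Jorvik - Yarm at 13 min.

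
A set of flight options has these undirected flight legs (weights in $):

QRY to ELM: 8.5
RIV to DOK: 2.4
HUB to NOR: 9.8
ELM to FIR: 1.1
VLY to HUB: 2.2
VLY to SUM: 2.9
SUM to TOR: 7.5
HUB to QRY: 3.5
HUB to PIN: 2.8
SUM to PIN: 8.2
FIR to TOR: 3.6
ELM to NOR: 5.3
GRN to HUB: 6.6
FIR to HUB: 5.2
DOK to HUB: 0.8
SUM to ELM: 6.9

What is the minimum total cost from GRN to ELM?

$12.9

Enumerating some paths:
GRN → HUB → QRY → ELM: 6.6+3.5+8.5 = 18.6
GRN → HUB → FIR → ELM: 6.6+5.2+1.1 = 12.9
The minimum is $12.9 via GRN → HUB → FIR → ELM.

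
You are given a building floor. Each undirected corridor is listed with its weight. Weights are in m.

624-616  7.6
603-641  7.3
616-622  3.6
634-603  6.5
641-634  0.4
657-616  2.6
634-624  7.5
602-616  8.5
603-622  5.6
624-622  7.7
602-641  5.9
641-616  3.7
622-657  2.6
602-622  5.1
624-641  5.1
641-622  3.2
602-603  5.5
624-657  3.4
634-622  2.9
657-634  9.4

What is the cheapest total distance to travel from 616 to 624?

6 m

Candidate routes:
616 - 657 - 624: 2.6+3.4 = 6
616 - 622 - 657 - 624: 3.6+2.6+3.4 = 9.6
616 - 641 - 624: 3.7+5.1 = 8.8
616 - 624: 7.6 = 7.6
Cheapest is 616 - 657 - 624 at 6 m.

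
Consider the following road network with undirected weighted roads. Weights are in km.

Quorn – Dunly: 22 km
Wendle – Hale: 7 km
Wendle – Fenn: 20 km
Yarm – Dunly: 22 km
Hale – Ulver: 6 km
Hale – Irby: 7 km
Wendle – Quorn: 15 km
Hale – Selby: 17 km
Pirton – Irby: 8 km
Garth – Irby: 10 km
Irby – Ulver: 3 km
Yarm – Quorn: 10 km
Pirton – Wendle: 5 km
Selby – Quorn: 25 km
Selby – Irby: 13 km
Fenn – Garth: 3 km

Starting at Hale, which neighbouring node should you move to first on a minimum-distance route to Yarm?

Enumerating some paths:
Hale → Wendle → Quorn → Yarm: 7+15+10 = 32
Hale → Irby → Pirton → Wendle → Quorn → Yarm: 7+8+5+15+10 = 45
The minimum is 32 km via Hale → Wendle → Quorn → Yarm.
So from Hale the first move is to Wendle.

Wendle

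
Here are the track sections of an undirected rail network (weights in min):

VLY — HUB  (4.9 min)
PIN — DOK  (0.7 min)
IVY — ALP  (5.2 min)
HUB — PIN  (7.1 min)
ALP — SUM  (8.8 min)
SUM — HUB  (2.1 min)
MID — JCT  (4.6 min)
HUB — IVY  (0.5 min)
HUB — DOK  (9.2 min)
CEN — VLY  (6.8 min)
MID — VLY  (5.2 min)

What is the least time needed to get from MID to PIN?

17.2 min

Settle nodes by increasing distance from MID:
MID: 0
JCT: 4.6  (via MID)
VLY: 5.2  (via MID)
HUB: 10.1  (via VLY)
IVY: 10.6  (via HUB)
CEN: 12  (via VLY)
SUM: 12.2  (via HUB)
ALP: 15.8  (via IVY)
PIN: 17.2  (via HUB)
Shortest route: MID–VLY–HUB–PIN = 17.2 min.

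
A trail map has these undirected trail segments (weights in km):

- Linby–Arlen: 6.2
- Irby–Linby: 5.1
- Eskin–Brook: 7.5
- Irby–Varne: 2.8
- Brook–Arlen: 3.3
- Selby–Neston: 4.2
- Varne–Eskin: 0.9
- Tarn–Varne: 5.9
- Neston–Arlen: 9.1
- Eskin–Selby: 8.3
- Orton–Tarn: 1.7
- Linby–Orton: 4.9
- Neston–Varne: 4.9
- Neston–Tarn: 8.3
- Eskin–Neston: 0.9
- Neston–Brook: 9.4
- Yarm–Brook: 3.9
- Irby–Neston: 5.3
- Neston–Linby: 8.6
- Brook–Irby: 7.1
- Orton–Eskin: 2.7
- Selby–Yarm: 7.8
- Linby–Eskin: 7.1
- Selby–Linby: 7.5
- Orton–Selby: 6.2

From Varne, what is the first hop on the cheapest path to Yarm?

Eskin

Compare a few routes:
Varne–Eskin–Brook–Yarm: 0.9+7.5+3.9 = 12.3
Varne–Irby–Brook–Yarm: 2.8+7.1+3.9 = 13.8
Varne–Eskin–Neston–Selby–Yarm: 0.9+0.9+4.2+7.8 = 13.8
Cheapest is Varne–Eskin–Brook–Yarm at 12.3 km.
So from Varne the first move is to Eskin.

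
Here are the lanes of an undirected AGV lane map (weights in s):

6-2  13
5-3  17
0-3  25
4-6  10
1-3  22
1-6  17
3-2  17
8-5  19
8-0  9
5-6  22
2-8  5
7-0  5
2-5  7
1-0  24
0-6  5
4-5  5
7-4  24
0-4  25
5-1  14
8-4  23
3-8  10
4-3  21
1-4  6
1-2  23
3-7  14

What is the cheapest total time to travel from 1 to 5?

11 s

Settle nodes by increasing distance from 1:
1: 0
4: 6  (via 1)
5: 11  (via 4)
Shortest route: 1–4–5 = 11 s.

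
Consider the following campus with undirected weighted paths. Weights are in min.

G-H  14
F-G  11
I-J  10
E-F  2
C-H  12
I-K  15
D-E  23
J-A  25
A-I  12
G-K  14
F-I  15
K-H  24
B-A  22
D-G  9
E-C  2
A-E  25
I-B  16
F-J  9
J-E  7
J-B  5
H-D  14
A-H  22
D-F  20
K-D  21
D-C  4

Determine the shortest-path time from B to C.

14 min

Running Dijkstra from B:
B: 0
J: 5  (via B)
E: 12  (via J)
C: 14  (via E)
Shortest route: B → J → E → C = 14 min.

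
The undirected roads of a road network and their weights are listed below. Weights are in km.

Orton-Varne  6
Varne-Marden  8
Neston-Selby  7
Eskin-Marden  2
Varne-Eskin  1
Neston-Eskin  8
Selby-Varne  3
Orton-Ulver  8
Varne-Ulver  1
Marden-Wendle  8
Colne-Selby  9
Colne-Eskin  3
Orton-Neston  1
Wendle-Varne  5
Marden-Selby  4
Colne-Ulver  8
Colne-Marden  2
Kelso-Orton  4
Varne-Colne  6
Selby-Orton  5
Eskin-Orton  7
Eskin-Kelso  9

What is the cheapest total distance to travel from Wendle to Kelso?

Shortest distances from Wendle:
Wendle: 0
Varne: 5  (via Wendle)
Eskin: 6  (via Varne)
Ulver: 6  (via Varne)
Marden: 8  (via Wendle)
Selby: 8  (via Varne)
Colne: 9  (via Eskin)
Orton: 11  (via Varne)
Neston: 12  (via Orton)
Kelso: 15  (via Eskin)
Shortest route: Wendle → Varne → Eskin → Kelso = 15 km.

15 km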